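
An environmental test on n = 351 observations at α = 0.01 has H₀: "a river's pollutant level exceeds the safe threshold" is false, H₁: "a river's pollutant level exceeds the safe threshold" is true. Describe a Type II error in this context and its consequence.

Type II error: failing to reject H₀ when it is false — concluding that a river's pollutant level exceeds the safe threshold is not supported when in fact it is. Consequence: allowing unsafe pollution to continue.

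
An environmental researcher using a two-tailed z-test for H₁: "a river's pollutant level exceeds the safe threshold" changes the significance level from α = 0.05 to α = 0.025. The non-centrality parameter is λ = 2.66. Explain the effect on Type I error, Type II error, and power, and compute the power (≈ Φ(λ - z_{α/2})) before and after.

Decreasing α from 0.05 to 0.025:
• Type I error rate decreases (α is the Type I rate by definition).
• Critical value moves from z_{α/2} = 1.96 to 2.241, so power = Φ(λ - z_{α/2}) goes from Φ(2.66 - 1.96) = 0.758 to Φ(2.66 - 2.241) = 0.662.
• Type II error rate β = 1 - power therefore increases (0.242 → 0.338).
Appropriate when false positives are costly — here, shutting down a compliant factory unnecessarily.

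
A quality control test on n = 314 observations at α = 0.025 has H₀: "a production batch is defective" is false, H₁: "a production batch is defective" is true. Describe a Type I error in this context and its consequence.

Type I error: rejecting H₀ when it is true — concluding that a production batch is defective when in fact it is not. Consequence: scrapping a good batch — wasted material and cost for no reason.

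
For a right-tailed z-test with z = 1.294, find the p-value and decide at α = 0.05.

p = P(Z > 1.294) = 1 - Φ(1.294) ≈ 0.0978. Since p ≥ 0.05, fail to reject H₀ (not significant) at α = 0.05.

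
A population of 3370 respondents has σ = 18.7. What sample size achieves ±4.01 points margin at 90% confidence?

Without FPC: n₀ = (1.645×18.7/4.01)² = 58.847. With FPC: n = n₀N/(n₀+N-1) = 57.9 → n = 58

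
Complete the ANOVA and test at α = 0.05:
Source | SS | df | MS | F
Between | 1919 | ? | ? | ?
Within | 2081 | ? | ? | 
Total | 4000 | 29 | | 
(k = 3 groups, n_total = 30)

df_between = 2, df_within = 27. MS_between = 959.5, MS_within = 77.07. F = 12.449, F_crit ≈ 3.354. Reject H₀.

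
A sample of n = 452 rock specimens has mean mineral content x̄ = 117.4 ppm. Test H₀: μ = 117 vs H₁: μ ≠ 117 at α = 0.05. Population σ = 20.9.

z = (x̄ - μ₀)/(σ/√n) = (117.4 - 117)/(20.9/√452) = 0.407. Critical value: ±1.96. Since |0.407| ≤ 1.96, Fail to reject H₀.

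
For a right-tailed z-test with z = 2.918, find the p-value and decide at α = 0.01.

p = P(Z > 2.918) = 1 - Φ(2.918) ≈ 0.0018. Since p < 0.01, reject H₀ (significant) at α = 0.01.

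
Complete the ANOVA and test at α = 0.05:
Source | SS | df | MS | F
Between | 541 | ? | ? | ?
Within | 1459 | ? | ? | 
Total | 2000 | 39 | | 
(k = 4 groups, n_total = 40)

df_between = 3, df_within = 36. MS_between = 180.33, MS_within = 40.53. F = 4.45, F_crit ≈ 2.866. Reject H₀.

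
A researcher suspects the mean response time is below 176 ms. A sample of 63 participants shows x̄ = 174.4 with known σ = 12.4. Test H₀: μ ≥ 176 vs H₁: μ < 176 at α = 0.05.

z = -1.024. Critical value: -1.645. Fail to reject H₀.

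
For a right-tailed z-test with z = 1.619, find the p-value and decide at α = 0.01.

p = P(Z > 1.619) = 1 - Φ(1.619) ≈ 0.0527. Since p ≥ 0.01, fail to reject H₀ (not significant) at α = 0.01.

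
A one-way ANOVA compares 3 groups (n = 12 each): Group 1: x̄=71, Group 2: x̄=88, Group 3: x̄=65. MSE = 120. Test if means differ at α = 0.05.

Grand mean = 74.67. SS_between = 3416.0, MS_between = 1708.0. F = 14.233, F_crit ≈ 3.285. Reject H₀.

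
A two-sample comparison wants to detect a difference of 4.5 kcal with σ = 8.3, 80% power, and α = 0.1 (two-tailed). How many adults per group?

n per group = 2(z_α/2 + z_β)²σ²/d² = 2×(1.645 + 0.84)²×8.3²/4.5² = 42.02 → n = 43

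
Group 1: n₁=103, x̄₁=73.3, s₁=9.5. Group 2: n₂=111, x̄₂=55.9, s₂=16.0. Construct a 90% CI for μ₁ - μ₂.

Difference = 17.4. SE = √(9.5²/103 + 16.0²/111) = 1.784. CI = (14.47, 20.33)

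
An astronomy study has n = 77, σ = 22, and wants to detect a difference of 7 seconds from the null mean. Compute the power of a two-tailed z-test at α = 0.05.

SE = σ/√n = 22/√77 = 2.507. Non-centrality λ = d/SE = 7/2.507 = 2.792. Power ≈ Φ(λ - z_{α/2}) = Φ(2.792 - 1.96) = Φ(0.832) = 0.797.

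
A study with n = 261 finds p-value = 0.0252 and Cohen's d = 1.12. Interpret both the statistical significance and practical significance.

Statistically significant (p = 0.0252 < 0.05). Cohen's d = 1.12 indicates a large effect size. Both statistical and practical significance should be considered.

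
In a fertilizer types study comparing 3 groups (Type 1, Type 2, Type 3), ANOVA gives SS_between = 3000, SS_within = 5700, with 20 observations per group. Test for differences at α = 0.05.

df_between = 2, df_within = 57. F = MS_between/MS_within = 1500.0/100.0 = 15.0. F_crit ≈ 3.159. Reject H₀. At least one mean differs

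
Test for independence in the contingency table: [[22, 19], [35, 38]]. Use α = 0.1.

χ² = 0.343. df = 1, critical = 2.706. Fail to reject H₀. No evidence of dependence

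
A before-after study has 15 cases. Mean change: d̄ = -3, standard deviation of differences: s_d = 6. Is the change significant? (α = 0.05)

t = d̄/(s_d/√n) = -3/(6/√15) = -1.936. df = 14, critical t = ±2.145. Fail to reject H₀.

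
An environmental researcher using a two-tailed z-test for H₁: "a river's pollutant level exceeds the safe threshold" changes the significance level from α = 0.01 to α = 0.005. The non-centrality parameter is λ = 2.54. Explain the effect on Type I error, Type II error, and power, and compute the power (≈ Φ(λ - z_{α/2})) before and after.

Decreasing α from 0.01 to 0.005:
• Type I error rate decreases (α is the Type I rate by definition).
• Critical value moves from z_{α/2} = 2.576 to 2.807, so power = Φ(λ - z_{α/2}) goes from Φ(2.54 - 2.576) = 0.486 to Φ(2.54 - 2.807) = 0.395.
• Type II error rate β = 1 - power therefore increases (0.514 → 0.605).
Appropriate when false positives are costly — here, shutting down a compliant factory unnecessarily.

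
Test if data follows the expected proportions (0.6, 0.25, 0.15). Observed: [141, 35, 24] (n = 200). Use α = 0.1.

Expected: [120.0, 50.0, 30.0]. χ² = 9.375. df = 2, critical = 4.605. Reject H₀.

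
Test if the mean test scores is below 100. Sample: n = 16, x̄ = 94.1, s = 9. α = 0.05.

t = (94.1 - 100)/(9/√16) = -2.622, df = 15. Critical t = -1.753. Reject H₀.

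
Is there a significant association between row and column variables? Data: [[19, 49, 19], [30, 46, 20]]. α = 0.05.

χ² = 2.152. df = 2, critical = 5.991. Fail to reject H₀. No evidence of dependence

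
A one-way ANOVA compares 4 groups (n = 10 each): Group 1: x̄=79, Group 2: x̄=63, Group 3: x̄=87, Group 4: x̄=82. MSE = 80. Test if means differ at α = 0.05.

Grand mean = 77.75. SS_between = 3227.5, MS_between = 1075.83. F = 13.448, F_crit ≈ 2.866. Reject H₀.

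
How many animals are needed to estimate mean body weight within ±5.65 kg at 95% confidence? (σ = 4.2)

n = (z*σ/E)² = (1.96×4.2/5.65)² = 2.1 → n = 3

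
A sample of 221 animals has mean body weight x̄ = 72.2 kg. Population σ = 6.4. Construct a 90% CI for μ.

CI = x̄ ± z*(σ/√n) = 72.2 ± 1.645(6.4/√221) = 72.2 ± 0.71 = (71.49, 72.91)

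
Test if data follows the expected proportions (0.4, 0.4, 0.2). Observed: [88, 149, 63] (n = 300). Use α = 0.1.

Expected: [120.0, 120.0, 60.0]. χ² = 15.692. df = 2, critical = 4.605. Reject H₀.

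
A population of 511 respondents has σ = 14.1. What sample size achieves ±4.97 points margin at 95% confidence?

Without FPC: n₀ = (1.96×14.1/4.97)² = 30.92. With FPC: n = n₀N/(n₀+N-1) = 29.2 → n = 30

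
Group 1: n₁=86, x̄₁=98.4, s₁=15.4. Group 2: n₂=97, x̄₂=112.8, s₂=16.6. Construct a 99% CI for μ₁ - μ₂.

Difference = -14.4. SE = √(15.4²/86 + 16.6²/97) = 2.366. CI = (-20.5, -8.3)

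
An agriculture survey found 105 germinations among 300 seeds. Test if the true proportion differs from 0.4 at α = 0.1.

p̂ = 0.35, p₀ = 0.4. z = (p̂ - p₀)/√(p₀(1-p₀)/n) = -1.768. Critical: ±1.645. Reject H₀.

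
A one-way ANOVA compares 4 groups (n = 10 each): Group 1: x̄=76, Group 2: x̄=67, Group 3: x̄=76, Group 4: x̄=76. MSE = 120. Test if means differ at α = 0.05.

Grand mean = 73.75. SS_between = 607.5, MS_between = 202.5. F = 1.688, F_crit ≈ 2.866. Fail to reject H₀.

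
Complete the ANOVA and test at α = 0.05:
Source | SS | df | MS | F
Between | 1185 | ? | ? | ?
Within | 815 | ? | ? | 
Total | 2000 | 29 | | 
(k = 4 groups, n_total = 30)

df_between = 3, df_within = 26. MS_between = 395.0, MS_within = 31.35. F = 12.601, F_crit ≈ 2.975. Reject H₀.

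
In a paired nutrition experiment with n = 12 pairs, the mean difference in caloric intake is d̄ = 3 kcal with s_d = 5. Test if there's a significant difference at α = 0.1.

t = d̄/(s_d/√n) = 3/(5/√12) = 2.078. df = 11, critical t = ±1.796. Reject H₀.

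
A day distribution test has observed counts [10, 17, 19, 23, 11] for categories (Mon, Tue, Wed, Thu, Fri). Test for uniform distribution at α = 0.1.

Expected = 16 each. χ² = Σ(O-E)²/E = 7.5. df = 4, critical value = 7.779. Fail to reject H₀.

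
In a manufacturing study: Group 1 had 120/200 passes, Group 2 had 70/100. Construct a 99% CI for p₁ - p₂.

p̂₁ = 0.6, p̂₂ = 0.7. Difference = -0.1. CI = (-0.248, 0.048)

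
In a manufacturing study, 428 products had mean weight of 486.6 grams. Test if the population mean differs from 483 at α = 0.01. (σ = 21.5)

z = (x̄ - μ₀)/(σ/√n) = (486.6 - 483)/(21.5/√428) = 3.464. Critical value: ±2.576. Since |3.464| > 2.576, Reject H₀.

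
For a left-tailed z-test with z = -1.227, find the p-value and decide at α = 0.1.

p = P(Z < -1.227) = Φ(-1.227) ≈ 0.1099. Since p ≥ 0.1, fail to reject H₀ (not significant) at α = 0.1.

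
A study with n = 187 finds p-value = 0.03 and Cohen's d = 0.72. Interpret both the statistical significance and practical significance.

Statistically significant (p = 0.03 < 0.05). Cohen's d = 0.72 indicates a medium effect size. Both statistical and practical significance should be considered.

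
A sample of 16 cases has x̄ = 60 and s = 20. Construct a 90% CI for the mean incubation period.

CI = x̄ ± t*(s/√n) = 60 ± 1.753(20/√16) = (51.23, 68.77)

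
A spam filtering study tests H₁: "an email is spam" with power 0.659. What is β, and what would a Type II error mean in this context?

β = 1 - power = 1 - 0.659 = 0.341. A Type II error is failing to reject H₀ when H₀ is false (false negative) — here, failing to conclude that an email is spam when in fact it is true. Consequence: a spam email lands in the inbox.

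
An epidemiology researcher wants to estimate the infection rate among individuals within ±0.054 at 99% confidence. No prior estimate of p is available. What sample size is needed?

Conservative approach: use p = 0.5 (maximizes p(1-p) = 0.25). n = z²(0.25)/E² = 2.576²×0.25/0.054² = 568.9 → n = 569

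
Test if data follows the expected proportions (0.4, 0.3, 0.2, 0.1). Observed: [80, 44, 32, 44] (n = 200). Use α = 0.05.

Expected: [80.0, 60.0, 40.0, 20.0]. χ² = 34.667. df = 3, critical = 7.815. Reject H₀.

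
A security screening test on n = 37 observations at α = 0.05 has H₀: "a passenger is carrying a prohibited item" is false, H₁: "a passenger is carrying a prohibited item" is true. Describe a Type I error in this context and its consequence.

Type I error: rejecting H₀ when it is true — concluding that a passenger is carrying a prohibited item when in fact it is not. Consequence: detaining an innocent passenger — delay and inconvenience.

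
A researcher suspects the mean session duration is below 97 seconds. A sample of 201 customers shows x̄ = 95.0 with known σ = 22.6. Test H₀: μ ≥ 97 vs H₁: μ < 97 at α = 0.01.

z = -1.255. Critical value: -2.33. Fail to reject H₀.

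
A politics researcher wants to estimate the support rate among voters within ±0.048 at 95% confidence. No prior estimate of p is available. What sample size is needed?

Conservative approach: use p = 0.5 (maximizes p(1-p) = 0.25). n = z²(0.25)/E² = 1.96²×0.25/0.048² = 416.8 → n = 417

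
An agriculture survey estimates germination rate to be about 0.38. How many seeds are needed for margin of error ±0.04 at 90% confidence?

n = z²p(1-p)/E² = 1.645²×0.38×0.62/0.04² = 398.5 → n = 399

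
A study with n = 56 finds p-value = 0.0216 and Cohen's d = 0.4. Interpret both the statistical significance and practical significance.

Statistically significant (p = 0.0216 < 0.05). Cohen's d = 0.4 indicates a small effect size. Both statistical and practical significance should be considered.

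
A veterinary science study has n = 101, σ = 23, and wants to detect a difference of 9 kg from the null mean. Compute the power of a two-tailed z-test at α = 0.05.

SE = σ/√n = 23/√101 = 2.289. Non-centrality λ = d/SE = 9/2.289 = 3.933. Power ≈ Φ(λ - z_{α/2}) = Φ(3.933 - 1.96) = Φ(1.973) = 0.976.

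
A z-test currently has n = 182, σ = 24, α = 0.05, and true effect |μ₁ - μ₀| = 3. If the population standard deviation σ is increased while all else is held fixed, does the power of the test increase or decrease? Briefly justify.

Power decreases: a larger σ inflates the standard error σ/√n, pulling the sampling distribution under H₁ back toward the critical value.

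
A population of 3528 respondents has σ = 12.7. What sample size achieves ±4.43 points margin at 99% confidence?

Without FPC: n₀ = (2.576×12.7/4.43)² = 54.537. With FPC: n = n₀N/(n₀+N-1) = 53.7 → n = 54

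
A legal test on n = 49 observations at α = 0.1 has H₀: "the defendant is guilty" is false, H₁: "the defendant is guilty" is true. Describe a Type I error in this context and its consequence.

Type I error: rejecting H₀ when it is true — concluding that the defendant is guilty when in fact it is not. Consequence: convicting an innocent person.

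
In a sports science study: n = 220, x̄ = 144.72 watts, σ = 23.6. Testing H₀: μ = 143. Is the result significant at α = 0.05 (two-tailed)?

z = (144.72 - 143)/(23.6/√220) = 1.081. Since |z| ≤ 1.96, not significant at α = 0.05.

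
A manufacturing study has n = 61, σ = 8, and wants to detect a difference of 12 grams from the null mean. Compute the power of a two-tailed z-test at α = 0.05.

SE = σ/√n = 8/√61 = 1.024. Non-centrality λ = d/SE = 12/1.024 = 11.715. Power ≈ Φ(λ - z_{α/2}) = Φ(11.715 - 1.96) = Φ(9.755) = 1.0.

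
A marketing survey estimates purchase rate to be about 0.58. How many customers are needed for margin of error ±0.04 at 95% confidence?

n = z²p(1-p)/E² = 1.96²×0.58×0.42/0.04² = 584.9 → n = 585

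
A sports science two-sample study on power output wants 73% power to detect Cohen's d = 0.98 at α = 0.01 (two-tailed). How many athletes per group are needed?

z_{α/2} = 2.576, z_β = Φ⁻¹(0.73) = 0.613. For large effect (d = 0.98): n per group = 2(z_{α/2} + z_β)²/d² = 2(2.576 + 0.613)²/0.98² = 21.2 → 22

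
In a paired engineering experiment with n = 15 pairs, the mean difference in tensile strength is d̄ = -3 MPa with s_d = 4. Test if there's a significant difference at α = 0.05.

t = d̄/(s_d/√n) = -3/(4/√15) = -2.905. df = 14, critical t = ±2.145. Reject H₀.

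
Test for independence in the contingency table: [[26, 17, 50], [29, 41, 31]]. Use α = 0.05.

χ² = 14.246. df = 2, critical = 5.991. Reject H₀. Variables are dependent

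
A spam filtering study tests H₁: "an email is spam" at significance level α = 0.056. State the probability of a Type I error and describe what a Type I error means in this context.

P(Type I error) = α = 0.056. A Type I error is rejecting H₀ when H₀ is actually true (false positive) — here, concluding that an email is spam when in fact this is not the case. Consequence: a legitimate email is sent to the spam folder and the user misses it.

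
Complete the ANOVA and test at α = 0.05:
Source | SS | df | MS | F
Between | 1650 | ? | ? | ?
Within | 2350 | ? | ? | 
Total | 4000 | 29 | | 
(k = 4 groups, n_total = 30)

df_between = 3, df_within = 26. MS_between = 550.0, MS_within = 90.38. F = 6.085, F_crit ≈ 2.975. Reject H₀.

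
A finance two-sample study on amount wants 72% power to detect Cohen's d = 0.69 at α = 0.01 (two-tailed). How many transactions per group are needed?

z_{α/2} = 2.576, z_β = Φ⁻¹(0.72) = 0.583. For medium effect (d = 0.69): n per group = 2(z_{α/2} + z_β)²/d² = 2(2.576 + 0.583)²/0.69² = 41.9 → 42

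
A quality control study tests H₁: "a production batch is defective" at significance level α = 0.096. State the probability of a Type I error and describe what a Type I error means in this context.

P(Type I error) = α = 0.096. A Type I error is rejecting H₀ when H₀ is actually true (false positive) — here, concluding that a production batch is defective when in fact this is not the case. Consequence: scrapping a good batch — wasted material and cost for no reason.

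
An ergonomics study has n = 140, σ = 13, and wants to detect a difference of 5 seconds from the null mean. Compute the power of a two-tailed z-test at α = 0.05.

SE = σ/√n = 13/√140 = 1.099. Non-centrality λ = d/SE = 5/1.099 = 4.551. Power ≈ Φ(λ - z_{α/2}) = Φ(4.551 - 1.96) = Φ(2.591) = 0.995.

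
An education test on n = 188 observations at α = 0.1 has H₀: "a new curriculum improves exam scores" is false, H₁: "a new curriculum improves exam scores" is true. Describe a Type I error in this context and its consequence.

Type I error: rejecting H₀ when it is true — concluding that a new curriculum improves exam scores when in fact it is not. Consequence: adopting a curriculum that gives no real benefit — disruption for nothing.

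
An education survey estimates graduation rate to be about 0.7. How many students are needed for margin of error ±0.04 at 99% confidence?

n = z²p(1-p)/E² = 2.576²×0.7×0.3/0.04² = 870.9 → n = 871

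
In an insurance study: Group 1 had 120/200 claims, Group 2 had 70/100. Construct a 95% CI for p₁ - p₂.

p̂₁ = 0.6, p̂₂ = 0.7. Difference = -0.1. CI = (-0.213, 0.013)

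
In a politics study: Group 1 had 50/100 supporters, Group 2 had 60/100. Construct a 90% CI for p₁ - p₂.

p̂₁ = 0.5, p̂₂ = 0.6. Difference = -0.1. CI = (-0.215, 0.015)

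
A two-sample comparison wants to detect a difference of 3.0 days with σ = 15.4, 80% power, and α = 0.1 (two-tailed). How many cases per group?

n per group = 2(z_α/2 + z_β)²σ²/d² = 2×(1.645 + 0.84)²×15.4²/3.0² = 325.4 → n = 326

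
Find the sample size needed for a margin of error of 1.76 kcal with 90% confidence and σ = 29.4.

n = (z*σ/E)² = (1.645×29.4/1.76)² = 755.1 → n = 756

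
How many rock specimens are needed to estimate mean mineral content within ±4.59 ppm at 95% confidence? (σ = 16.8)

n = (z*σ/E)² = (1.96×16.8/4.59)² = 51.5 → n = 52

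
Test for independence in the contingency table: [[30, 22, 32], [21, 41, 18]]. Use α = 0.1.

χ² = 11.147. df = 2, critical = 4.605. Reject H₀. Variables are dependent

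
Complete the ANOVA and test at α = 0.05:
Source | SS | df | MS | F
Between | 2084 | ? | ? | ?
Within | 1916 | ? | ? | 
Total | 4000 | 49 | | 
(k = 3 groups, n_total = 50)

df_between = 2, df_within = 47. MS_between = 1042.0, MS_within = 40.77. F = 25.561, F_crit ≈ 3.195. Reject H₀.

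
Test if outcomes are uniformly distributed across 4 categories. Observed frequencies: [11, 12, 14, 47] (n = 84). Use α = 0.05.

Expected = 21 each. χ² = Σ(O-E)²/E = 43.143. df = 3, critical value = 7.815. Reject H₀.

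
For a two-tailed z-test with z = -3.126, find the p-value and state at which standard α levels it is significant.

p = 2·P(Z > |-3.126|) = 2·(1 - Φ(3.126)) ≈ 0.0018. Significant at α = 0.1; Significant at α = 0.05; Significant at α = 0.01.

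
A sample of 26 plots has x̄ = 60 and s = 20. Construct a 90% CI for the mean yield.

CI = x̄ ± t*(s/√n) = 60 ± 1.708(20/√26) = (53.3, 66.7)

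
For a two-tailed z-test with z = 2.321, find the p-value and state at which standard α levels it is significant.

p = 2·P(Z > |2.321|) = 2·(1 - Φ(2.321)) ≈ 0.0203. Significant at α = 0.1; Significant at α = 0.05.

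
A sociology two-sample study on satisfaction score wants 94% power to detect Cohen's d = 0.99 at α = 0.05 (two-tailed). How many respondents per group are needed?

z_{α/2} = 1.96, z_β = Φ⁻¹(0.94) = 1.555. For large effect (d = 0.99): n per group = 2(z_{α/2} + z_β)²/d² = 2(1.96 + 1.555)²/0.99² = 25.2 → 26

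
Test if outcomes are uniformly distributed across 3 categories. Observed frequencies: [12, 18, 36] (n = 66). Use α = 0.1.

Expected = 22 each. χ² = Σ(O-E)²/E = 14.182. df = 2, critical value = 4.605. Reject H₀.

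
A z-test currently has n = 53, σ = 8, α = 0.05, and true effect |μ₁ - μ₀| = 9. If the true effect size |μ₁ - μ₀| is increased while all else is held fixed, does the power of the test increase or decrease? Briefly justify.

Power increases: a larger true effect increases the non-centrality λ = |μ₁ - μ₀|/(σ/√n).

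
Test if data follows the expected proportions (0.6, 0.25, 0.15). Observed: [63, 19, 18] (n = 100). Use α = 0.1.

Expected: [60.0, 25.0, 15.0]. χ² = 2.19. df = 2, critical = 4.605. Fail to reject H₀.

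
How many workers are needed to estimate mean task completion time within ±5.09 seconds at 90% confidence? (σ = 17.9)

n = (z*σ/E)² = (1.645×17.9/5.09)² = 33.5 → n = 34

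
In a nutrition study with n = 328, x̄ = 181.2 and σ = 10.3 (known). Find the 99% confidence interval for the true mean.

CI = x̄ ± z*(σ/√n) = 181.2 ± 2.576(10.3/√328) = 181.2 ± 1.47 = (179.73, 182.67)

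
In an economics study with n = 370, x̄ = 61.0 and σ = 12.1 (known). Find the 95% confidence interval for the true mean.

CI = x̄ ± z*(σ/√n) = 61.0 ± 1.96(12.1/√370) = 61.0 ± 1.23 = (59.77, 62.23)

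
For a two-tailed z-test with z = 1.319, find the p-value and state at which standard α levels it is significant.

p = 2·P(Z > |1.319|) = 2·(1 - Φ(1.319)) ≈ 0.1872. Not significant at any standard level.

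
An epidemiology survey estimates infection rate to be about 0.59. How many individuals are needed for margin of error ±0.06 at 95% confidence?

n = z²p(1-p)/E² = 1.96²×0.59×0.41/0.06² = 258.1 → n = 259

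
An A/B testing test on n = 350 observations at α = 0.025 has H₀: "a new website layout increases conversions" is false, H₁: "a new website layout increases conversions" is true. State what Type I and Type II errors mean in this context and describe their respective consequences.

Type I (false positive): concluding that a new website layout increases conversions when it is not — rolling out a layout that doesn't actually help — wasted engineering effort. Type II (false negative): failing to conclude that a new website layout increases conversions when it is — discarding a layout that would have improved conversions — lost revenue. Which is costlier depends on domain priorities and is a judgement call rather than a statistical fact.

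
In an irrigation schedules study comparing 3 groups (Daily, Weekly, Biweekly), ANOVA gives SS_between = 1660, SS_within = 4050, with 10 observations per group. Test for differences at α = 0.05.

df_between = 2, df_within = 27. F = MS_between/MS_within = 830.0/150.0 = 5.533. F_crit ≈ 3.354. Reject H₀. At least one mean differs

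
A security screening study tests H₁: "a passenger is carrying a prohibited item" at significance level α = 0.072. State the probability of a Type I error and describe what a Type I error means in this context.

P(Type I error) = α = 0.072. A Type I error is rejecting H₀ when H₀ is actually true (false positive) — here, concluding that a passenger is carrying a prohibited item when in fact this is not the case. Consequence: detaining an innocent passenger — delay and inconvenience.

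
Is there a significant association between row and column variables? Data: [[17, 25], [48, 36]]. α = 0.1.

χ² = 3.114. df = 1, critical = 2.706. Reject H₀. Variables are dependent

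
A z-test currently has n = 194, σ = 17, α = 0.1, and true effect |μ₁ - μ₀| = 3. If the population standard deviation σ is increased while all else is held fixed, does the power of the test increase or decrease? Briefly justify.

Power decreases: a larger σ inflates the standard error σ/√n, pulling the sampling distribution under H₁ back toward the critical value.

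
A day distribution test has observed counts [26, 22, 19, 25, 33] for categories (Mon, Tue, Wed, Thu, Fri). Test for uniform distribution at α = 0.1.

Expected = 25 each. χ² = Σ(O-E)²/E = 4.4. df = 4, critical value = 7.779. Fail to reject H₀.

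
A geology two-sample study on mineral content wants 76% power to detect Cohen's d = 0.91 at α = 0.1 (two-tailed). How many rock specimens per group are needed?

z_{α/2} = 1.645, z_β = Φ⁻¹(0.76) = 0.706. For large effect (d = 0.91): n per group = 2(z_{α/2} + z_β)²/d² = 2(1.645 + 0.706)²/0.91² = 13.3 → 14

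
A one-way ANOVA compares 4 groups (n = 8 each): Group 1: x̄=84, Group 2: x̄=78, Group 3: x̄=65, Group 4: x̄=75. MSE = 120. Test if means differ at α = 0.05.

Grand mean = 75.5. SS_between = 1512.0, MS_between = 504.0. F = 4.2, F_crit ≈ 2.947. Reject H₀.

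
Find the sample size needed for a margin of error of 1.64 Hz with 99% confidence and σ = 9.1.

n = (z*σ/E)² = (2.576×9.1/1.64)² = 204.3 → n = 205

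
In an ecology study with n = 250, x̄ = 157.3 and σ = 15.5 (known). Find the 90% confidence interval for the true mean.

CI = x̄ ± z*(σ/√n) = 157.3 ± 1.645(15.5/√250) = 157.3 ± 1.61 = (155.69, 158.91)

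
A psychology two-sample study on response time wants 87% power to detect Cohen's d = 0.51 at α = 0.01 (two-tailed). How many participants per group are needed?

z_{α/2} = 2.576, z_β = Φ⁻¹(0.87) = 1.126. For medium effect (d = 0.51): n per group = 2(z_{α/2} + z_β)²/d² = 2(2.576 + 1.126)²/0.51² = 105.4 → 106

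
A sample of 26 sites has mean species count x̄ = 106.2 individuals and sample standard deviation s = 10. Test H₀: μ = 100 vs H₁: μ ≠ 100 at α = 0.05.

t = (x̄ - μ₀)/(s/√n) = (106.2 - 100)/(10/√26) = 3.161. df = 25, critical t = ±2.06. Reject H₀.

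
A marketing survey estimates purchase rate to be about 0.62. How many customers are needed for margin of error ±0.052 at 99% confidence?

n = z²p(1-p)/E² = 2.576²×0.62×0.38/0.052² = 578.2 → n = 579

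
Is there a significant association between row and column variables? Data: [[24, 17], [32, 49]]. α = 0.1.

χ² = 3.97. df = 1, critical = 2.706. Reject H₀. Variables are dependent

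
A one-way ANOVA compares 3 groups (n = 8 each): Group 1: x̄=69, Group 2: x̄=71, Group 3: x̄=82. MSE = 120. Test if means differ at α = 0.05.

Grand mean = 74.0. SS_between = 784.0, MS_between = 392.0. F = 3.267, F_crit ≈ 3.467. Fail to reject H₀.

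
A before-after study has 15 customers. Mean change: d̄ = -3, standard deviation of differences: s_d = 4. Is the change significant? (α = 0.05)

t = d̄/(s_d/√n) = -3/(4/√15) = -2.905. df = 14, critical t = ±2.145. Reject H₀.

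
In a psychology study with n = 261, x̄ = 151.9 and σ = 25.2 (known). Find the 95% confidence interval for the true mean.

CI = x̄ ± z*(σ/√n) = 151.9 ± 1.96(25.2/√261) = 151.9 ± 3.06 = (148.84, 154.96)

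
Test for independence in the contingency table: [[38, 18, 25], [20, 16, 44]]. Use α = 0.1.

χ² = 10.93. df = 2, critical = 4.605. Reject H₀. Variables are dependent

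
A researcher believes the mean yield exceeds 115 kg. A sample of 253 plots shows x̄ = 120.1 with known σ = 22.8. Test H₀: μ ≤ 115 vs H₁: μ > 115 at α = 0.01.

z = 3.558. Critical value: 2.33. Reject H₀.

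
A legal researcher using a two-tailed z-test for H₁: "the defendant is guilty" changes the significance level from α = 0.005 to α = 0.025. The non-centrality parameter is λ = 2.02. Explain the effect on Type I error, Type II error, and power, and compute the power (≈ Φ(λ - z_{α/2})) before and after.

Increasing α from 0.005 to 0.025:
• Type I error rate increases (α is the Type I rate by definition).
• Critical value moves from z_{α/2} = 2.807 to 2.241, so power = Φ(λ - z_{α/2}) goes from Φ(2.02 - 2.807) = 0.216 to Φ(2.02 - 2.241) = 0.413.
• Type II error rate β = 1 - power therefore decreases (0.784 → 0.587).
Appropriate when false negatives are costly — here, acquitting a guilty person.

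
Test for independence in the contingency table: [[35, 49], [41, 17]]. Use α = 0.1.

χ² = 11.618. df = 1, critical = 2.706. Reject H₀. Variables are dependent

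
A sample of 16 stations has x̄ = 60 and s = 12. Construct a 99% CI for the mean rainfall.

CI = x̄ ± t*(s/√n) = 60 ± 2.947(12/√16) = (51.16, 68.84)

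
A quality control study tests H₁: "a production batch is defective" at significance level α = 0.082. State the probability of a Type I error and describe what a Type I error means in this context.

P(Type I error) = α = 0.082. A Type I error is rejecting H₀ when H₀ is actually true (false positive) — here, concluding that a production batch is defective when in fact this is not the case. Consequence: scrapping a good batch — wasted material and cost for no reason.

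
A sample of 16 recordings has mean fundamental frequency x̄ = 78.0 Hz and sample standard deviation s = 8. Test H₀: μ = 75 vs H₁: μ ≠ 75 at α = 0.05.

t = (x̄ - μ₀)/(s/√n) = (78.0 - 75)/(8/√16) = 1.5. df = 15, critical t = ±2.131. Fail to reject H₀.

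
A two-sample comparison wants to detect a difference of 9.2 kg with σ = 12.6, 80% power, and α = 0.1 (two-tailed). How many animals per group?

n per group = 2(z_α/2 + z_β)²σ²/d² = 2×(1.645 + 0.84)²×12.6²/9.2² = 23.2 → n = 24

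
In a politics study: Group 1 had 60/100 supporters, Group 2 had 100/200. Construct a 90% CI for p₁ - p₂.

p̂₁ = 0.6, p̂₂ = 0.5. Difference = 0.1. CI = (0.001, 0.199)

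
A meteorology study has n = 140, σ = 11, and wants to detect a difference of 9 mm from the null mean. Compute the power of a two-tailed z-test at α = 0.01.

SE = σ/√n = 11/√140 = 0.93. Non-centrality λ = d/SE = 9/0.93 = 9.681. Power ≈ Φ(λ - z_{α/2}) = Φ(9.681 - 2.576) = Φ(7.105) = 1.0.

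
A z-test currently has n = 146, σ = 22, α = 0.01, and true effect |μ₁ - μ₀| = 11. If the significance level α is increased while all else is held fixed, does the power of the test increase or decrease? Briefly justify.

Power increases: a larger α lowers the critical value, so more of the H₁ sampling distribution falls in the rejection region.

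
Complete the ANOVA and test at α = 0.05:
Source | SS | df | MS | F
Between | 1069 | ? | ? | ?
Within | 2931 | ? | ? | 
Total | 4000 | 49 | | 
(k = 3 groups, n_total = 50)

df_between = 2, df_within = 47. MS_between = 534.5, MS_within = 62.36. F = 8.571, F_crit ≈ 3.195. Reject H₀.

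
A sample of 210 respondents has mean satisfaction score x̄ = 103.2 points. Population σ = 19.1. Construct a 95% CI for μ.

CI = x̄ ± z*(σ/√n) = 103.2 ± 1.96(19.1/√210) = 103.2 ± 2.58 = (100.62, 105.78)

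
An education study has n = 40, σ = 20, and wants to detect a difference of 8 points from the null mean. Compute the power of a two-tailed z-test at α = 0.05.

SE = σ/√n = 20/√40 = 3.162. Non-centrality λ = d/SE = 8/3.162 = 2.53. Power ≈ Φ(λ - z_{α/2}) = Φ(2.53 - 1.96) = Φ(0.57) = 0.716.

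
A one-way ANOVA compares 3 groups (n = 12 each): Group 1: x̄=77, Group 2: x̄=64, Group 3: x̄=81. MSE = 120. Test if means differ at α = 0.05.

Grand mean = 74.0. SS_between = 1896.0, MS_between = 948.0. F = 7.9, F_crit ≈ 3.285. Reject H₀.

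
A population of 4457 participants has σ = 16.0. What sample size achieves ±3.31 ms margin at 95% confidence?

Without FPC: n₀ = (1.96×16.0/3.31)² = 89.763. With FPC: n = n₀N/(n₀+N-1) = 88.01 → n = 89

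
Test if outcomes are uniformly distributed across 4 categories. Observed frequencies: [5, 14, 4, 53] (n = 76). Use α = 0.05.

Expected = 19 each. χ² = Σ(O-E)²/E = 84.316. df = 3, critical value = 7.815. Reject H₀.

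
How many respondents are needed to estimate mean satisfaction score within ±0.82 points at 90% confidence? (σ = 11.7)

n = (z*σ/E)² = (1.645×11.7/0.82)² = 550.9 → n = 551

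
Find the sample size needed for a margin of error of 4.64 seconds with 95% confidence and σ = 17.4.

n = (z*σ/E)² = (1.96×17.4/4.64)² = 54.02 → n = 55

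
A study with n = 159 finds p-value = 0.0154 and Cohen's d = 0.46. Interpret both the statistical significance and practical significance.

Statistically significant (p = 0.0154 < 0.05). Cohen's d = 0.46 indicates a small effect size. Both statistical and practical significance should be considered.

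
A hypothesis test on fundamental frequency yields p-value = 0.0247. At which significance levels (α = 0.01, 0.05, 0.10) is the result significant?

p = 0.0247. Significant at: α = 0.05, 0.1.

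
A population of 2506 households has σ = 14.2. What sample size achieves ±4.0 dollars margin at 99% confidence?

Without FPC: n₀ = (2.576×14.2/4.0)² = 83.627. With FPC: n = n₀N/(n₀+N-1) = 81.0 → n = 81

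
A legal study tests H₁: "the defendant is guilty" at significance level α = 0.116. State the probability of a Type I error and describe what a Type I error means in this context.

P(Type I error) = α = 0.116. A Type I error is rejecting H₀ when H₀ is actually true (false positive) — here, concluding that the defendant is guilty when in fact this is not the case. Consequence: convicting an innocent person.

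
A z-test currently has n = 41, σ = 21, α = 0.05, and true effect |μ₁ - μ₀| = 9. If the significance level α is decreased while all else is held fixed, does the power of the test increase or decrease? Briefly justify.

Power decreases: a smaller α raises the critical value, so less of the H₁ sampling distribution falls in the rejection region.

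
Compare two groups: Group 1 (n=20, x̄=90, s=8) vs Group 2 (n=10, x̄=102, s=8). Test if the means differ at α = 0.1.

Pooled sp = 8.0. t = -3.873, df = 28. Critical t = ±1.701. Reject H₀.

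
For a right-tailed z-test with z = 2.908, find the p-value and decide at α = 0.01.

p = P(Z > 2.908) = 1 - Φ(2.908) ≈ 0.0018. Since p < 0.01, reject H₀ (significant) at α = 0.01.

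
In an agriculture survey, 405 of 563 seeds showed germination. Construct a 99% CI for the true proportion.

p̂ = 0.719. CI = p̂ ± z*√(p̂(1-p̂)/n) = (0.671, 0.768)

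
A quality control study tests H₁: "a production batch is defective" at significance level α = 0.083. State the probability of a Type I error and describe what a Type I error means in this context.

P(Type I error) = α = 0.083. A Type I error is rejecting H₀ when H₀ is actually true (false positive) — here, concluding that a production batch is defective when in fact this is not the case. Consequence: scrapping a good batch — wasted material and cost for no reason.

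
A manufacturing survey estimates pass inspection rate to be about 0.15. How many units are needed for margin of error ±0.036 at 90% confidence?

n = z²p(1-p)/E² = 1.645²×0.15×0.85/0.036² = 266.2 → n = 267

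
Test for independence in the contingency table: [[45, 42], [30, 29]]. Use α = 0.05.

χ² = 0.011. df = 1, critical = 3.841. Fail to reject H₀. No evidence of dependence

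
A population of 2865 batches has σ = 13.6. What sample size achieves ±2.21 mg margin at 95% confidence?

Without FPC: n₀ = (1.96×13.6/2.21)² = 145.481. With FPC: n = n₀N/(n₀+N-1) = 138.5 → n = 139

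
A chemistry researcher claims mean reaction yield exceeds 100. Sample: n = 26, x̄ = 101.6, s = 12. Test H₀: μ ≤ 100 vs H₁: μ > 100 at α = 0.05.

t = (101.6 - 100)/(12/√26) = 0.68, df = 25. Critical t = 1.708. Fail to reject H₀.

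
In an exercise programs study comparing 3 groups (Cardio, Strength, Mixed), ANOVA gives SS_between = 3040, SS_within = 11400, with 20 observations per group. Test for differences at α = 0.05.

df_between = 2, df_within = 57. F = MS_between/MS_within = 1520.0/200.0 = 7.6. F_crit ≈ 3.159. Reject H₀. At least one mean differs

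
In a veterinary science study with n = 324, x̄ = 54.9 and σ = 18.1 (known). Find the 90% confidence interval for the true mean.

CI = x̄ ± z*(σ/√n) = 54.9 ± 1.645(18.1/√324) = 54.9 ± 1.65 = (53.25, 56.55)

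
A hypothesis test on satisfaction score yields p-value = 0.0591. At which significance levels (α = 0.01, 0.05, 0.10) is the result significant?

p = 0.0591. Significant at: α = 0.1.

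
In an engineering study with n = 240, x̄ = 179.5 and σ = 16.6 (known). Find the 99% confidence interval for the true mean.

CI = x̄ ± z*(σ/√n) = 179.5 ± 2.576(16.6/√240) = 179.5 ± 2.76 = (176.74, 182.26)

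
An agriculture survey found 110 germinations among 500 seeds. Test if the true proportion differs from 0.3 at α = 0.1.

p̂ = 0.22, p₀ = 0.3. z = (p̂ - p₀)/√(p₀(1-p₀)/n) = -3.904. Critical: ±1.645. Reject H₀.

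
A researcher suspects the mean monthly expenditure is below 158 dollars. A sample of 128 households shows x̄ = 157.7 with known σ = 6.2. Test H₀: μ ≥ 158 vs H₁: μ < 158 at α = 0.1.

z = -0.547. Critical value: -1.28. Fail to reject H₀.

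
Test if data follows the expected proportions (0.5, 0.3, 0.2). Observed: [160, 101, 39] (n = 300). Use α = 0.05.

Expected: [150.0, 90.0, 60.0]. χ² = 9.361. df = 2, critical = 5.991. Reject H₀.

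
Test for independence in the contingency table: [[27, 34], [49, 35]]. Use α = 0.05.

χ² = 2.805. df = 1, critical = 3.841. Fail to reject H₀. No evidence of dependence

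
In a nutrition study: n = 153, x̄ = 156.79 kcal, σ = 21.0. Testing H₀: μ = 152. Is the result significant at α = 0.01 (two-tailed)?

z = (156.79 - 152)/(21.0/√153) = 2.821. Since |z| > 2.576, significant at α = 0.01.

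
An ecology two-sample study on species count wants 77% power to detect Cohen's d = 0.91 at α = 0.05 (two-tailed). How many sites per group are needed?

z_{α/2} = 1.96, z_β = Φ⁻¹(0.77) = 0.739. For large effect (d = 0.91): n per group = 2(z_{α/2} + z_β)²/d² = 2(1.96 + 0.739)²/0.91² = 17.6 → 18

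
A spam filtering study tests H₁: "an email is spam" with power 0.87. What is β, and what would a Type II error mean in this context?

β = 1 - power = 1 - 0.87 = 0.13. A Type II error is failing to reject H₀ when H₀ is false (false negative) — here, failing to conclude that an email is spam when in fact it is true. Consequence: a spam email lands in the inbox.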